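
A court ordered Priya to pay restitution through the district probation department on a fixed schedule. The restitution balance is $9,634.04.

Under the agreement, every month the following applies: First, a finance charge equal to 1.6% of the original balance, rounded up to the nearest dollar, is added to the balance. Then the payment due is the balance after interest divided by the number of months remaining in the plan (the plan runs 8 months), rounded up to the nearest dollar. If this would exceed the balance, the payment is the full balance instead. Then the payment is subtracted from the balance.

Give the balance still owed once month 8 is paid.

Month 1: opening $9,634.04; interest $155.00 → $9,789.04; payment $1,224.00; balance $8,565.04
Month 2: opening $8,565.04; interest $155.00 → $8,720.04; payment $1,246.00; balance $7,474.04
Month 3: opening $7,474.04; interest $155.00 → $7,629.04; payment $1,272.00; balance $6,357.04
Month 4: opening $6,357.04; interest $155.00 → $6,512.04; payment $1,303.00; balance $5,209.04
Month 5: opening $5,209.04; interest $155.00 → $5,364.04; payment $1,342.00; balance $4,022.04
Month 6: opening $4,022.04; interest $155.00 → $4,177.04; payment $1,393.00; balance $2,784.04
Month 7: opening $2,784.04; interest $155.00 → $2,939.04; payment $1,470.00; balance $1,469.04
Month 8: opening $1,469.04; interest $155.00 → $1,624.04; payment $1,624.04; balance $0.00

$0.00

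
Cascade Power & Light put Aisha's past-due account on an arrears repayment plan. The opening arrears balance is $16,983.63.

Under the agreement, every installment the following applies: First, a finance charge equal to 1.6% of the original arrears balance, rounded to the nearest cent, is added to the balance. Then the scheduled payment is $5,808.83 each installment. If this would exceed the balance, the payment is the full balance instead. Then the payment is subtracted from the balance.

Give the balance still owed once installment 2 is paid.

Installment 1: $16,983.63 +$271.74 interest = $17,255.37; pay $5,808.83 → $11,446.54
Installment 2: $11,446.54 +$271.74 interest = $11,718.28; pay $5,808.83 → $5,909.45

$5,909.45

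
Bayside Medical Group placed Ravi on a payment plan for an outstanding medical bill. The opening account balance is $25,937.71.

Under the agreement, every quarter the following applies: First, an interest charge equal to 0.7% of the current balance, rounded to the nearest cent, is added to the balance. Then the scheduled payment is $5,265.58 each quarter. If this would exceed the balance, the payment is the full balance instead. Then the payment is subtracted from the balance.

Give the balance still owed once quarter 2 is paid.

Quarter 1: $25,937.71 +$181.56 interest = $26,119.27; pay $5,265.58 → $20,853.69
Quarter 2: $20,853.69 +$145.98 interest = $20,999.67; pay $5,265.58 → $15,734.09

$15,734.09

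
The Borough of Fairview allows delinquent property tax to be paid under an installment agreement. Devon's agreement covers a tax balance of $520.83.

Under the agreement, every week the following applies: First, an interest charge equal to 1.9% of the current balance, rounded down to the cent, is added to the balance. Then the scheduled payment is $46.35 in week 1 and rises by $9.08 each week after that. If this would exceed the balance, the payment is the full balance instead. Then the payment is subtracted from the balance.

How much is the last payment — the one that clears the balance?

$54.78

Week 1: opening $520.83; interest $9.89 → $530.72; payment $46.35; balance $484.37
Week 2: opening $484.37; interest $9.20 → $493.57; payment $55.43; balance $438.14
Week 3: opening $438.14; interest $8.32 → $446.46; payment $64.51; balance $381.95
Week 4: opening $381.95; interest $7.25 → $389.20; payment $73.59; balance $315.61
Week 5: opening $315.61; interest $5.99 → $321.60; payment $82.67; balance $238.93
Week 6: opening $238.93; interest $4.53 → $243.46; payment $91.75; balance $151.71
Week 7: opening $151.71; interest $2.88 → $154.59; payment $100.83; balance $53.76
Week 8: opening $53.76; interest $1.02 → $54.78; payment $54.78; balance $0.00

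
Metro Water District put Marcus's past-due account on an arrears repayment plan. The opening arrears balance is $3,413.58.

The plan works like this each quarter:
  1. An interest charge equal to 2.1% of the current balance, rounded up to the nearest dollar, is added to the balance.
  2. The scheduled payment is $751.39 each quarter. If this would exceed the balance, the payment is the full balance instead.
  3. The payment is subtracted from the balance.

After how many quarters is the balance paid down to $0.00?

Quarter 1: opening $3,413.58; interest $72.00 → $3,485.58; payment $751.39; balance $2,734.19
Quarter 2: opening $2,734.19; interest $58.00 → $2,792.19; payment $751.39; balance $2,040.80
Quarter 3: opening $2,040.80; interest $43.00 → $2,083.80; payment $751.39; balance $1,332.41
Quarter 4: opening $1,332.41; interest $28.00 → $1,360.41; payment $751.39; balance $609.02
Quarter 5: opening $609.02; interest $13.00 → $622.02; payment $622.02; balance $0.00
Balance reaches $0.00 in quarter 5.

5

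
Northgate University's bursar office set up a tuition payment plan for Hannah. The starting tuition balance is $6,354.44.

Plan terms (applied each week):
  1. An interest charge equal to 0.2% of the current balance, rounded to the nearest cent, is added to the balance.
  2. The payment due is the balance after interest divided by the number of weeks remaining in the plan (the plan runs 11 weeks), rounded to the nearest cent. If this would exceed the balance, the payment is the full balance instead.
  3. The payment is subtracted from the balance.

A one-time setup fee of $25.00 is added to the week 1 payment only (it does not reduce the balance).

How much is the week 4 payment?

$582.31

# | Opening | Interest | Payment | Fee | End bal
1 | $6,354.44 | $12.71 | $578.83 | $25.00 | $5,788.32
2 | $5,788.32 | $11.58 | $579.99 | — | $5,219.91
3 | $5,219.91 | $10.44 | $581.15 | — | $4,649.20
4 | $4,649.20 | $9.30 | $582.31 | — | $4,076.19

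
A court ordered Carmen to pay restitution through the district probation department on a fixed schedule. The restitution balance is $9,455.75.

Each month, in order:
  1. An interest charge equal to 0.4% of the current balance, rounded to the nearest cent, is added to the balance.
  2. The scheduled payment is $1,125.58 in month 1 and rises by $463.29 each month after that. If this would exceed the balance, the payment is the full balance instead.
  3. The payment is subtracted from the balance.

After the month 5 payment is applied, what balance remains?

# | Opening | Interest | Payment | End bal
1 | $9,455.75 | $37.82 | $1,125.58 | $8,367.99
2 | $8,367.99 | $33.47 | $1,588.87 | $6,812.59
3 | $6,812.59 | $27.25 | $2,052.16 | $4,787.68
4 | $4,787.68 | $19.15 | $2,515.45 | $2,291.38
5 | $2,291.38 | $9.17 | $2,300.55 | $0.00

$0.00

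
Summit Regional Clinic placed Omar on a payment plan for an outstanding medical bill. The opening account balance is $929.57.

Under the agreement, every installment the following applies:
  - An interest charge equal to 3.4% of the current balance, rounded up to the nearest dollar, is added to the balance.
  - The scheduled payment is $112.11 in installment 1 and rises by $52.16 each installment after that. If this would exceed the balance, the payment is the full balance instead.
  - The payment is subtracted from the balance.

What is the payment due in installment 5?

$282.17

Installment 1: $929.57 +$32.00 interest = $961.57; pay $112.11 → $849.46
Installment 2: $849.46 +$29.00 interest = $878.46; pay $164.27 → $714.19
Installment 3: $714.19 +$25.00 interest = $739.19; pay $216.43 → $522.76
Installment 4: $522.76 +$18.00 interest = $540.76; pay $268.59 → $272.17
Installment 5: $272.17 +$10.00 interest = $282.17; pay $282.17 → $0.00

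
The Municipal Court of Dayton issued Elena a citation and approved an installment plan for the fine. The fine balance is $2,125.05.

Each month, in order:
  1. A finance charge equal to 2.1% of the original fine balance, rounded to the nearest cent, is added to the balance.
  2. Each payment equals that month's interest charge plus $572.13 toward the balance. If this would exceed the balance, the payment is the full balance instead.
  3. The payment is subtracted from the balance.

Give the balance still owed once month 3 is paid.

Month 1: opening $2,125.05; interest $44.63 → $2,169.68; payment $616.76; balance $1,552.92
Month 2: opening $1,552.92; interest $44.63 → $1,597.55; payment $616.76; balance $980.79
Month 3: opening $980.79; interest $44.63 → $1,025.42; payment $616.76; balance $408.66

$408.66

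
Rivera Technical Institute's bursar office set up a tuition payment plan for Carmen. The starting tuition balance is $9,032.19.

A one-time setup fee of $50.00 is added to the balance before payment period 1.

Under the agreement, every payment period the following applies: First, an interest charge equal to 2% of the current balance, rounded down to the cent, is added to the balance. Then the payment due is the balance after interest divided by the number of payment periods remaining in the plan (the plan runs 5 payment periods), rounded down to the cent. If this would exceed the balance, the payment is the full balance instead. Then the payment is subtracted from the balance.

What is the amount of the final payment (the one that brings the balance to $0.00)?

$2,005.49

Payment period 1: opening $9,082.19; interest $181.64 → $9,263.83; payment $1,852.76; balance $7,411.07
Payment period 2: opening $7,411.07; interest $148.22 → $7,559.29; payment $1,889.82; balance $5,669.47
Payment period 3: opening $5,669.47; interest $113.38 → $5,782.85; payment $1,927.61; balance $3,855.24
Payment period 4: opening $3,855.24; interest $77.10 → $3,932.34; payment $1,966.17; balance $1,966.17
Payment period 5: opening $1,966.17; interest $39.32 → $2,005.49; payment $2,005.49; balance $0.00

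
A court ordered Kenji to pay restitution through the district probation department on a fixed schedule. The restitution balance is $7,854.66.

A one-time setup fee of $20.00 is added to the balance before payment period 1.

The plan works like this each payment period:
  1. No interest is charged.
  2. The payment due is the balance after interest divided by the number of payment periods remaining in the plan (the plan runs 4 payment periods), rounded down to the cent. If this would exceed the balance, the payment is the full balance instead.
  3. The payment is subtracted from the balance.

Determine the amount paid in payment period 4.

Payment period 1: $7,874.66 − $1,968.66 → $5,906.00
Payment period 2: $5,906.00 − $1,968.66 → $3,937.34
Payment period 3: $3,937.34 − $1,968.67 → $1,968.67
Payment period 4: $1,968.67 − $1,968.67 → $0.00

$1,968.67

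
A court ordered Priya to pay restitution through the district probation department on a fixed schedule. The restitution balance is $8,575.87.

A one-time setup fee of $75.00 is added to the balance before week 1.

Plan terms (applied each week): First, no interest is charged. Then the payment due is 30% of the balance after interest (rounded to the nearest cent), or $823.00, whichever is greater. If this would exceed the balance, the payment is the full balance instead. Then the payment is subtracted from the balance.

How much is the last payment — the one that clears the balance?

$431.07

# | Opening | Payment | End bal
1 | $8,650.87 | $2,595.26 | $6,055.61
2 | $6,055.61 | $1,816.68 | $4,238.93
3 | $4,238.93 | $1,271.68 | $2,967.25
4 | $2,967.25 | $890.18 | $2,077.07
5 | $2,077.07 | $823.00 | $1,254.07
6 | $1,254.07 | $823.00 | $431.07
7 | $431.07 | $431.07 | $0.00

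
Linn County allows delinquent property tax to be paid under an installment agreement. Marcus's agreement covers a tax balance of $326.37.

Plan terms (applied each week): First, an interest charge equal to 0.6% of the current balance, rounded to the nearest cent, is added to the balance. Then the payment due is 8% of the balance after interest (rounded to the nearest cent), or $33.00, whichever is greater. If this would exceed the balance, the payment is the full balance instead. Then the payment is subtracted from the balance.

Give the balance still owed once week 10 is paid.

$7.44

Week 1: $326.37 +$1.96 interest = $328.33; pay $33.00 → $295.33
Week 2: $295.33 +$1.77 interest = $297.10; pay $33.00 → $264.10
Week 3: $264.10 +$1.58 interest = $265.68; pay $33.00 → $232.68
Week 4: $232.68 +$1.40 interest = $234.08; pay $33.00 → $201.08
Week 5: $201.08 +$1.21 interest = $202.29; pay $33.00 → $169.29
Week 6: $169.29 +$1.02 interest = $170.31; pay $33.00 → $137.31
Week 7: $137.31 +$0.82 interest = $138.13; pay $33.00 → $105.13
Week 8: $105.13 +$0.63 interest = $105.76; pay $33.00 → $72.76
Week 9: $72.76 +$0.44 interest = $73.20; pay $33.00 → $40.20
Week 10: $40.20 +$0.24 interest = $40.44; pay $33.00 → $7.44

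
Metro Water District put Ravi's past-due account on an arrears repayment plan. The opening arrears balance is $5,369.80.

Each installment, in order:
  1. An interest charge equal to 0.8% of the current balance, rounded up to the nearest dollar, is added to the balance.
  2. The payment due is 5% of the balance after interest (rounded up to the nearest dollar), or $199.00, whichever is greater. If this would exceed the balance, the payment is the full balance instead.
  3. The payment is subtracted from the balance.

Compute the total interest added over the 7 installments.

$269.00

Installment 1: opening $5,369.80; interest $43.00 → $5,412.80; payment $271.00; balance $5,141.80
Installment 2: opening $5,141.80; interest $42.00 → $5,183.80; payment $260.00; balance $4,923.80
Installment 3: opening $4,923.80; interest $40.00 → $4,963.80; payment $249.00; balance $4,714.80
Installment 4: opening $4,714.80; interest $38.00 → $4,752.80; payment $238.00; balance $4,514.80
Installment 5: opening $4,514.80; interest $37.00 → $4,551.80; payment $228.00; balance $4,323.80
Installment 6: opening $4,323.80; interest $35.00 → $4,358.80; payment $218.00; balance $4,140.80
Installment 7: opening $4,140.80; interest $34.00 → $4,174.80; payment $209.00; balance $3,965.80
Total interest: $43.00 + $42.00 + $40.00 + $38.00 + $37.00 + $35.00 + $34.00 = $269.00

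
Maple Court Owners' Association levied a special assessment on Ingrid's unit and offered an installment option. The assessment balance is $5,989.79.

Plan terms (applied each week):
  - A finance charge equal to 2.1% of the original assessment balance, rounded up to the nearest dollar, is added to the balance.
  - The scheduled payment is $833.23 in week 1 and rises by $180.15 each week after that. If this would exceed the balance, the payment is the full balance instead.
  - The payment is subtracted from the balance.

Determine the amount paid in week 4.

$1,373.68

Week 1: $5,989.79 +$126.00 interest = $6,115.79; pay $833.23 → $5,282.56
Week 2: $5,282.56 +$126.00 interest = $5,408.56; pay $1,013.38 → $4,395.18
Week 3: $4,395.18 +$126.00 interest = $4,521.18; pay $1,193.53 → $3,327.65
Week 4: $3,327.65 +$126.00 interest = $3,453.65; pay $1,373.68 → $2,079.97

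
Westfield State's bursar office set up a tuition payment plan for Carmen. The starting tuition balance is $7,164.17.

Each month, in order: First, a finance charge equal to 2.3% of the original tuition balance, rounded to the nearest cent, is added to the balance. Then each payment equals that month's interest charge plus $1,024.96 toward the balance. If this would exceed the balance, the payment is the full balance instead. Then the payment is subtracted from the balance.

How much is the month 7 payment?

Month 1: opening $7,164.17; interest $164.78 → $7,328.95; payment $1,189.74; balance $6,139.21
Month 2: opening $6,139.21; interest $164.78 → $6,303.99; payment $1,189.74; balance $5,114.25
Month 3: opening $5,114.25; interest $164.78 → $5,279.03; payment $1,189.74; balance $4,089.29
Month 4: opening $4,089.29; interest $164.78 → $4,254.07; payment $1,189.74; balance $3,064.33
Month 5: opening $3,064.33; interest $164.78 → $3,229.11; payment $1,189.74; balance $2,039.37
Month 6: opening $2,039.37; interest $164.78 → $2,204.15; payment $1,189.74; balance $1,014.41
Month 7: opening $1,014.41; interest $164.78 → $1,179.19; payment $1,179.19; balance $0.00

$1,179.19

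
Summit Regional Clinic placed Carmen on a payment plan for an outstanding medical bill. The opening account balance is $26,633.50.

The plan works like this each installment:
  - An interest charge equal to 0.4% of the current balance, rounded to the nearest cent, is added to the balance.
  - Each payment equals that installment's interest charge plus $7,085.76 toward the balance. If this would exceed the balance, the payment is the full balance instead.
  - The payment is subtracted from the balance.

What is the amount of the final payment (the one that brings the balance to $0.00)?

$5,397.72

# | Opening | Interest | Payment | End bal
1 | $26,633.50 | $106.53 | $7,192.29 | $19,547.74
2 | $19,547.74 | $78.19 | $7,163.95 | $12,461.98
3 | $12,461.98 | $49.85 | $7,135.61 | $5,376.22
4 | $5,376.22 | $21.50 | $5,397.72 | $0.00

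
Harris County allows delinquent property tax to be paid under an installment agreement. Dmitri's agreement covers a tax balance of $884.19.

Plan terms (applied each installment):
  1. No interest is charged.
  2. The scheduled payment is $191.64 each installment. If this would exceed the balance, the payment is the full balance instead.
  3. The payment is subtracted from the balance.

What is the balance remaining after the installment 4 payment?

# | Opening | Payment | End bal
1 | $884.19 | $191.64 | $692.55
2 | $692.55 | $191.64 | $500.91
3 | $500.91 | $191.64 | $309.27
4 | $309.27 | $191.64 | $117.63

$117.63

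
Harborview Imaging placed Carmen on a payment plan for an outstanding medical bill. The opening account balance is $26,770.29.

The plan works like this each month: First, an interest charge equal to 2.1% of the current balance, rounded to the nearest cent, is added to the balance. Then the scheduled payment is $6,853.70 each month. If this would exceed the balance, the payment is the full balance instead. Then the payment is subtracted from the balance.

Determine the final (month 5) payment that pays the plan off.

$817.12

Month 1: $26,770.29 +$562.18 interest = $27,332.47; pay $6,853.70 → $20,478.77
Month 2: $20,478.77 +$430.05 interest = $20,908.82; pay $6,853.70 → $14,055.12
Month 3: $14,055.12 +$295.16 interest = $14,350.28; pay $6,853.70 → $7,496.58
Month 4: $7,496.58 +$157.43 interest = $7,654.01; pay $6,853.70 → $800.31
Month 5: $800.31 +$16.81 interest = $817.12; pay $817.12 → $0.00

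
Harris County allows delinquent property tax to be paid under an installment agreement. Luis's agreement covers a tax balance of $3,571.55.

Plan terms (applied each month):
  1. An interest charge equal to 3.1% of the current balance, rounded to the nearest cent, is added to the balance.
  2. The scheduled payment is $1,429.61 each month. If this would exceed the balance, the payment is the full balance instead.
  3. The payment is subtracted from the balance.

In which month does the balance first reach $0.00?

# | Opening | Interest | Payment | End bal
1 | $3,571.55 | $110.72 | $1,429.61 | $2,252.66
2 | $2,252.66 | $69.83 | $1,429.61 | $892.88
3 | $892.88 | $27.68 | $920.56 | $0.00
Balance reaches $0.00 in month 3.

3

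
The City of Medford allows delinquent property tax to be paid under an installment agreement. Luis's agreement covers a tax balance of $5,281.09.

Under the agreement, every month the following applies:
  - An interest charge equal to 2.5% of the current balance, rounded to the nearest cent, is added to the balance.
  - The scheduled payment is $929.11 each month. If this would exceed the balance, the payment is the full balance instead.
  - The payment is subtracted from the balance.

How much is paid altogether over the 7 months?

$5,768.94

Month 1: $5,281.09 +$132.03 interest = $5,413.12; pay $929.11 → $4,484.01
Month 2: $4,484.01 +$112.10 interest = $4,596.11; pay $929.11 → $3,667.00
Month 3: $3,667.00 +$91.68 interest = $3,758.68; pay $929.11 → $2,829.57
Month 4: $2,829.57 +$70.74 interest = $2,900.31; pay $929.11 → $1,971.20
Month 5: $1,971.20 +$49.28 interest = $2,020.48; pay $929.11 → $1,091.37
Month 6: $1,091.37 +$27.28 interest = $1,118.65; pay $929.11 → $189.54
Month 7: $189.54 +$4.74 interest = $194.28; pay $194.28 → $0.00
Total paid: $5,768.94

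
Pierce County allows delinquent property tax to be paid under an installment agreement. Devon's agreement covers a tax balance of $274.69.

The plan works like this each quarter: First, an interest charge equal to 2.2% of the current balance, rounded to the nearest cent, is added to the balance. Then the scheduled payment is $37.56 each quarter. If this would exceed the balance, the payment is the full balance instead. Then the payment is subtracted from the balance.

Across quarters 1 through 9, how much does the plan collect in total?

Quarter 1: opening $274.69; interest $6.04 → $280.73; payment $37.56; balance $243.17
Quarter 2: opening $243.17; interest $5.35 → $248.52; payment $37.56; balance $210.96
Quarter 3: opening $210.96; interest $4.64 → $215.60; payment $37.56; balance $178.04
Quarter 4: opening $178.04; interest $3.92 → $181.96; payment $37.56; balance $144.40
Quarter 5: opening $144.40; interest $3.18 → $147.58; payment $37.56; balance $110.02
Quarter 6: opening $110.02; interest $2.42 → $112.44; payment $37.56; balance $74.88
Quarter 7: opening $74.88; interest $1.65 → $76.53; payment $37.56; balance $38.97
Quarter 8: opening $38.97; interest $0.86 → $39.83; payment $37.56; balance $2.27
Quarter 9: opening $2.27; interest $0.05 → $2.32; payment $2.32; balance $0.00
Total paid: $302.80

$302.80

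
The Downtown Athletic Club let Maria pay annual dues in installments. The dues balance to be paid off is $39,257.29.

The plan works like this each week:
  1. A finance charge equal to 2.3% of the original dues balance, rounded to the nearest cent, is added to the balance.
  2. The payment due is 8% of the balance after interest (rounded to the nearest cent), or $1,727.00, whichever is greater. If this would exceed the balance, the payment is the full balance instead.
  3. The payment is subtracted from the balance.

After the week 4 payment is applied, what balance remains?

# | Opening | Interest | Payment | End bal
1 | $39,257.29 | $902.92 | $3,212.82 | $36,947.39
2 | $36,947.39 | $902.92 | $3,028.02 | $34,822.29
3 | $34,822.29 | $902.92 | $2,858.02 | $32,867.19
4 | $32,867.19 | $902.92 | $2,701.61 | $31,068.50

$31,068.50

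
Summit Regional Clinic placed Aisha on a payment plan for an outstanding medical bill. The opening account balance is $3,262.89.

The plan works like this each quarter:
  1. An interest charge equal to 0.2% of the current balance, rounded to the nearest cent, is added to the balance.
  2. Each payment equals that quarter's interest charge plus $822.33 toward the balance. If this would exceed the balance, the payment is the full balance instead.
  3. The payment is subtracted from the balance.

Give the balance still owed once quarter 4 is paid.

Quarter 1: $3,262.89 +$6.53 interest = $3,269.42; pay $828.86 → $2,440.56
Quarter 2: $2,440.56 +$4.88 interest = $2,445.44; pay $827.21 → $1,618.23
Quarter 3: $1,618.23 +$3.24 interest = $1,621.47; pay $825.57 → $795.90
Quarter 4: $795.90 +$1.59 interest = $797.49; pay $797.49 → $0.00

$0.00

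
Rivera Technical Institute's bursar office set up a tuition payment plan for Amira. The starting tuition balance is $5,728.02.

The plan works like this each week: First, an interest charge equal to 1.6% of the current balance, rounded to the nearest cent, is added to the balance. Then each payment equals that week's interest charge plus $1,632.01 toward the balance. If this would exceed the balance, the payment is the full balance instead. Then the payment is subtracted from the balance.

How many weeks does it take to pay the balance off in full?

4

Week 1: $5,728.02 +$91.65 interest = $5,819.67; pay $1,723.66 → $4,096.01
Week 2: $4,096.01 +$65.54 interest = $4,161.55; pay $1,697.55 → $2,464.00
Week 3: $2,464.00 +$39.42 interest = $2,503.42; pay $1,671.43 → $831.99
Week 4: $831.99 +$13.31 interest = $845.30; pay $845.30 → $0.00
Balance reaches $0.00 in week 4.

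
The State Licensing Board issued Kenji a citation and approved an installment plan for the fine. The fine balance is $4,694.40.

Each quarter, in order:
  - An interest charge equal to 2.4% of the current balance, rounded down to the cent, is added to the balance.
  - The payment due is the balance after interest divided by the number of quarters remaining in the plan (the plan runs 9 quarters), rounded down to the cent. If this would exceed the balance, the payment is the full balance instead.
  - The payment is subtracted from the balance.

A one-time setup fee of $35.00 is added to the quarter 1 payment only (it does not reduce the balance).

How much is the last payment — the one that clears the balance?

# | Opening | Interest | Payment | Fee | End bal
1 | $4,694.40 | $112.66 | $534.11 | $35.00 | $4,272.95
2 | $4,272.95 | $102.55 | $546.93 | — | $3,828.57
3 | $3,828.57 | $91.88 | $560.06 | — | $3,360.39
4 | $3,360.39 | $80.64 | $573.50 | — | $2,867.53
5 | $2,867.53 | $68.82 | $587.27 | — | $2,349.08
6 | $2,349.08 | $56.37 | $601.36 | — | $1,804.09
7 | $1,804.09 | $43.29 | $615.79 | — | $1,231.59
8 | $1,231.59 | $29.55 | $630.57 | — | $630.57
9 | $630.57 | $15.13 | $645.70 | — | $0.00

$645.70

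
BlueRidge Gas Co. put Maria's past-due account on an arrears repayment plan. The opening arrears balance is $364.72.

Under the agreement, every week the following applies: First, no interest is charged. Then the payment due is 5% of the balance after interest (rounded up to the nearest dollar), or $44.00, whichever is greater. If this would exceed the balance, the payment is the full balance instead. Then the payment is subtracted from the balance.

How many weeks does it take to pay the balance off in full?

# | Opening | Payment | End bal
1 | $364.72 | $44.00 | $320.72
2 | $320.72 | $44.00 | $276.72
3 | $276.72 | $44.00 | $232.72
4 | $232.72 | $44.00 | $188.72
5 | $188.72 | $44.00 | $144.72
6 | $144.72 | $44.00 | $100.72
7 | $100.72 | $44.00 | $56.72
8 | $56.72 | $44.00 | $12.72
9 | $12.72 | $12.72 | $0.00
Balance reaches $0.00 in week 9.

9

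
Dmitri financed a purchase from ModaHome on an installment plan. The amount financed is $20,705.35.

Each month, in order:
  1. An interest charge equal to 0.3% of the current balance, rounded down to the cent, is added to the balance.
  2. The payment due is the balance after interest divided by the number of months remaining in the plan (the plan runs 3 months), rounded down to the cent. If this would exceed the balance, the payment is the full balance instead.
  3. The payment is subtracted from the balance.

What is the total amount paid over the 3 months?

Month 1: opening $20,705.35; interest $62.11 → $20,767.46; payment $6,922.48; balance $13,844.98
Month 2: opening $13,844.98; interest $41.53 → $13,886.51; payment $6,943.25; balance $6,943.26
Month 3: opening $6,943.26; interest $20.82 → $6,964.08; payment $6,964.08; balance $0.00
Total paid: $20,829.81

$20,829.81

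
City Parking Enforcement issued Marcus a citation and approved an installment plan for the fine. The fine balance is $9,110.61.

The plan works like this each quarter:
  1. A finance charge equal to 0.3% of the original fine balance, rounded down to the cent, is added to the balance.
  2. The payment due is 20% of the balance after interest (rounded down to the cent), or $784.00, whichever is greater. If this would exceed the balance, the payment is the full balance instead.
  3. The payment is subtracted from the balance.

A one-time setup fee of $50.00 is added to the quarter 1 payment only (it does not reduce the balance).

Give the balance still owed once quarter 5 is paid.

$3,039.60

Quarter 1: opening $9,110.61; interest $27.33 → $9,137.94; payment $1,827.58 (+ $50.00 fee); balance $7,310.36
Quarter 2: opening $7,310.36; interest $27.33 → $7,337.69; payment $1,467.53; balance $5,870.16
Quarter 3: opening $5,870.16; interest $27.33 → $5,897.49; payment $1,179.49; balance $4,718.00
Quarter 4: opening $4,718.00; interest $27.33 → $4,745.33; payment $949.06; balance $3,796.27
Quarter 5: opening $3,796.27; interest $27.33 → $3,823.60; payment $784.00; balance $3,039.60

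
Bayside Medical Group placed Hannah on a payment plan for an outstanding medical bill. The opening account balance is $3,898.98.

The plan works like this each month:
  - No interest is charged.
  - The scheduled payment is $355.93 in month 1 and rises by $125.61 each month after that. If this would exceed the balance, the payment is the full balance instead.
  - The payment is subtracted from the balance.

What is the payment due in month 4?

Month 1: opening $3,898.98; payment $355.93; balance $3,543.05
Month 2: opening $3,543.05; payment $481.54; balance $3,061.51
Month 3: opening $3,061.51; payment $607.15; balance $2,454.36
Month 4: opening $2,454.36; payment $732.76; balance $1,721.60

$732.76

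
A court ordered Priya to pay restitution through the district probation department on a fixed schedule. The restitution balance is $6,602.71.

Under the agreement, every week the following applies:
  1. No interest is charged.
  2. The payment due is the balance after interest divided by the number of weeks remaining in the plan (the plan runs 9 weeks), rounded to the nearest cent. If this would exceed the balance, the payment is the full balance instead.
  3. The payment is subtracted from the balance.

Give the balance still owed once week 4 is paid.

$3,668.17

Week 1: opening $6,602.71; payment $733.63; balance $5,869.08
Week 2: opening $5,869.08; payment $733.64; balance $5,135.44
Week 3: opening $5,135.44; payment $733.63; balance $4,401.81
Week 4: opening $4,401.81; payment $733.64; balance $3,668.17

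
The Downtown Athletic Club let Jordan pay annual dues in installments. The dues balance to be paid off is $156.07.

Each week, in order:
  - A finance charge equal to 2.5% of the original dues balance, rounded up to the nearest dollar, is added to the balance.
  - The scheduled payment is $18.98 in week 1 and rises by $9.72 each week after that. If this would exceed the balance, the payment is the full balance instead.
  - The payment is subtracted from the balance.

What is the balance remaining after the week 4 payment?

$37.83

Week 1: $156.07 +$4.00 interest = $160.07; pay $18.98 → $141.09
Week 2: $141.09 +$4.00 interest = $145.09; pay $28.70 → $116.39
Week 3: $116.39 +$4.00 interest = $120.39; pay $38.42 → $81.97
Week 4: $81.97 +$4.00 interest = $85.97; pay $48.14 → $37.83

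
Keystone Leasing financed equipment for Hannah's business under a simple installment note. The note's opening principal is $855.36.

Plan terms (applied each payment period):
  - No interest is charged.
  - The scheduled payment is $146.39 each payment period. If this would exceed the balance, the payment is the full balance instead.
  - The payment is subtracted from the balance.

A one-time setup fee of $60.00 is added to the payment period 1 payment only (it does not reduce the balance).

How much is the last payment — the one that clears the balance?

$123.41

# | Opening | Payment | Fee | End bal
1 | $855.36 | $146.39 | $60.00 | $708.97
2 | $708.97 | $146.39 | — | $562.58
3 | $562.58 | $146.39 | — | $416.19
4 | $416.19 | $146.39 | — | $269.80
5 | $269.80 | $146.39 | — | $123.41
6 | $123.41 | $123.41 | — | $0.00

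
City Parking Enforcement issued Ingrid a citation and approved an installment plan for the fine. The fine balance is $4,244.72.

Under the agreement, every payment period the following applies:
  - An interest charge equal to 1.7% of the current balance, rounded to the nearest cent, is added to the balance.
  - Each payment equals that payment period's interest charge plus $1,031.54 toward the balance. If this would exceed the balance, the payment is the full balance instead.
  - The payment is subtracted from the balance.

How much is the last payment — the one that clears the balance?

Payment period 1: $4,244.72 +$72.16 interest = $4,316.88; pay $1,103.70 → $3,213.18
Payment period 2: $3,213.18 +$54.62 interest = $3,267.80; pay $1,086.16 → $2,181.64
Payment period 3: $2,181.64 +$37.09 interest = $2,218.73; pay $1,068.63 → $1,150.10
Payment period 4: $1,150.10 +$19.55 interest = $1,169.65; pay $1,051.09 → $118.56
Payment period 5: $118.56 +$2.02 interest = $120.58; pay $120.58 → $0.00

$120.58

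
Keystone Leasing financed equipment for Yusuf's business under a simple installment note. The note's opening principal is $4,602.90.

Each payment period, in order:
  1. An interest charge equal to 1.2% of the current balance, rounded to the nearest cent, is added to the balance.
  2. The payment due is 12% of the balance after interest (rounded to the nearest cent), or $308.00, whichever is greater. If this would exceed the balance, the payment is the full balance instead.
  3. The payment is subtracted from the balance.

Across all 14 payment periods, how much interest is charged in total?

$376.83

Payment period 1: $4,602.90 +$55.23 interest = $4,658.13; pay $558.98 → $4,099.15
Payment period 2: $4,099.15 +$49.19 interest = $4,148.34; pay $497.80 → $3,650.54
Payment period 3: $3,650.54 +$43.81 interest = $3,694.35; pay $443.32 → $3,251.03
Payment period 4: $3,251.03 +$39.01 interest = $3,290.04; pay $394.80 → $2,895.24
Payment period 5: $2,895.24 +$34.74 interest = $2,929.98; pay $351.60 → $2,578.38
Payment period 6: $2,578.38 +$30.94 interest = $2,609.32; pay $313.12 → $2,296.20
Payment period 7: $2,296.20 +$27.55 interest = $2,323.75; pay $308.00 → $2,015.75
Payment period 8: $2,015.75 +$24.19 interest = $2,039.94; pay $308.00 → $1,731.94
Payment period 9: $1,731.94 +$20.78 interest = $1,752.72; pay $308.00 → $1,444.72
Payment period 10: $1,444.72 +$17.34 interest = $1,462.06; pay $308.00 → $1,154.06
Payment period 11: $1,154.06 +$13.85 interest = $1,167.91; pay $308.00 → $859.91
Payment period 12: $859.91 +$10.32 interest = $870.23; pay $308.00 → $562.23
Payment period 13: $562.23 +$6.75 interest = $568.98; pay $308.00 → $260.98
Payment period 14: $260.98 +$3.13 interest = $264.11; pay $264.11 → $0.00
Total interest: $55.23 + $49.19 + $43.81 + $39.01 + $34.74 + $30.94 + $27.55 + $24.19 + $20.78 + $17.34 + $13.85 + $10.32 + $6.75 + $3.13 = $376.83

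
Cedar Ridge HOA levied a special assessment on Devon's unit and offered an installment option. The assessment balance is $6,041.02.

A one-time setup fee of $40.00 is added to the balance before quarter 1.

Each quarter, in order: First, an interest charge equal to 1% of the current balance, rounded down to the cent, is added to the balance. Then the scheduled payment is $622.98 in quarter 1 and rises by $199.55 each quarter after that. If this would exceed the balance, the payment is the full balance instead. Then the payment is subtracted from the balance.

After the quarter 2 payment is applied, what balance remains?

Quarter 1: opening $6,081.02; interest $60.81 → $6,141.83; payment $622.98; balance $5,518.85
Quarter 2: opening $5,518.85; interest $55.18 → $5,574.03; payment $822.53; balance $4,751.50

$4,751.50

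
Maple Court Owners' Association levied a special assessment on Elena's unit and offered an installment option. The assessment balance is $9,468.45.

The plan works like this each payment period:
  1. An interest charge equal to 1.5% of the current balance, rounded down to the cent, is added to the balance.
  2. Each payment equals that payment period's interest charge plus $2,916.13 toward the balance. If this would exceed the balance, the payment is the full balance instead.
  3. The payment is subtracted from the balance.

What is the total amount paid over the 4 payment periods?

Payment period 1: opening $9,468.45; interest $142.02 → $9,610.47; payment $3,058.15; balance $6,552.32
Payment period 2: opening $6,552.32; interest $98.28 → $6,650.60; payment $3,014.41; balance $3,636.19
Payment period 3: opening $3,636.19; interest $54.54 → $3,690.73; payment $2,970.67; balance $720.06
Payment period 4: opening $720.06; interest $10.80 → $730.86; payment $730.86; balance $0.00
Total paid: $9,774.09

$9,774.09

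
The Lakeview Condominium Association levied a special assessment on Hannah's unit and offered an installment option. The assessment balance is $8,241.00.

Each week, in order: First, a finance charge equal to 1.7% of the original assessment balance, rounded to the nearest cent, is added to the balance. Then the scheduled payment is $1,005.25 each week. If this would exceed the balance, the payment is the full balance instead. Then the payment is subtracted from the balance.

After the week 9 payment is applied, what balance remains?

$454.65

# | Opening | Interest | Payment | End bal
1 | $8,241.00 | $140.10 | $1,005.25 | $7,375.85
2 | $7,375.85 | $140.10 | $1,005.25 | $6,510.70
3 | $6,510.70 | $140.10 | $1,005.25 | $5,645.55
4 | $5,645.55 | $140.10 | $1,005.25 | $4,780.40
5 | $4,780.40 | $140.10 | $1,005.25 | $3,915.25
6 | $3,915.25 | $140.10 | $1,005.25 | $3,050.10
7 | $3,050.10 | $140.10 | $1,005.25 | $2,184.95
8 | $2,184.95 | $140.10 | $1,005.25 | $1,319.80
9 | $1,319.80 | $140.10 | $1,005.25 | $454.65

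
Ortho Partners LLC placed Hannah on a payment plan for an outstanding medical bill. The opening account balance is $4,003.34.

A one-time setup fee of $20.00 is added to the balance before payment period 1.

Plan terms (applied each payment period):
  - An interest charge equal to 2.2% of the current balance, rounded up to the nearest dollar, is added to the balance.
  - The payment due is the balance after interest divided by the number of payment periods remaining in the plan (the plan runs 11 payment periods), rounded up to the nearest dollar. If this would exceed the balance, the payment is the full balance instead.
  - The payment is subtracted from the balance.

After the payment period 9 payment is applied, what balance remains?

Payment period 1: opening $4,023.34; interest $89.00 → $4,112.34; payment $374.00; balance $3,738.34
Payment period 2: opening $3,738.34; interest $83.00 → $3,821.34; payment $383.00; balance $3,438.34
Payment period 3: opening $3,438.34; interest $76.00 → $3,514.34; payment $391.00; balance $3,123.34
Payment period 4: opening $3,123.34; interest $69.00 → $3,192.34; payment $400.00; balance $2,792.34
Payment period 5: opening $2,792.34; interest $62.00 → $2,854.34; payment $408.00; balance $2,446.34
Payment period 6: opening $2,446.34; interest $54.00 → $2,500.34; payment $417.00; balance $2,083.34
Payment period 7: opening $2,083.34; interest $46.00 → $2,129.34; payment $426.00; balance $1,703.34
Payment period 8: opening $1,703.34; interest $38.00 → $1,741.34; payment $436.00; balance $1,305.34
Payment period 9: opening $1,305.34; interest $29.00 → $1,334.34; payment $445.00; balance $889.34

$889.34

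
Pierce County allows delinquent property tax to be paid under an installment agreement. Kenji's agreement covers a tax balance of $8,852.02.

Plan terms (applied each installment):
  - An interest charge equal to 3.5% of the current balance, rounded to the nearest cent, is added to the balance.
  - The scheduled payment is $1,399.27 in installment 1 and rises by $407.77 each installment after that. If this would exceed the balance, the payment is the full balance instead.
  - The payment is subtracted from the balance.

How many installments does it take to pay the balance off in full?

5

Installment 1: $8,852.02 +$309.82 interest = $9,161.84; pay $1,399.27 → $7,762.57
Installment 2: $7,762.57 +$271.69 interest = $8,034.26; pay $1,807.04 → $6,227.22
Installment 3: $6,227.22 +$217.95 interest = $6,445.17; pay $2,214.81 → $4,230.36
Installment 4: $4,230.36 +$148.06 interest = $4,378.42; pay $2,622.58 → $1,755.84
Installment 5: $1,755.84 +$61.45 interest = $1,817.29; pay $1,817.29 → $0.00
Balance reaches $0.00 in installment 5.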